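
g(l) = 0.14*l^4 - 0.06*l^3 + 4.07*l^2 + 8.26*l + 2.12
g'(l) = 0.56*l^3 - 0.18*l^2 + 8.14*l + 8.26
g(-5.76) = 255.15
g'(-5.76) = -151.62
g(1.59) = 26.20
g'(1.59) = 23.00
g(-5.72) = 249.13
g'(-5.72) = -148.99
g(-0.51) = -1.02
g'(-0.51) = 3.99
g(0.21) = 4.03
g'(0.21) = 9.97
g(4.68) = 190.93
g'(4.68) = 99.81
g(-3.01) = 27.26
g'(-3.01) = -33.14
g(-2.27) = 8.76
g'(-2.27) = -17.70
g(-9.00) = 1219.73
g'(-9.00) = -487.82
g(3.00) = 73.25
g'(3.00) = 46.18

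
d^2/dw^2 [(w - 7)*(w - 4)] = 2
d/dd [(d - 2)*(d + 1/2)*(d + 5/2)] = 3*d^2 + 2*d - 19/4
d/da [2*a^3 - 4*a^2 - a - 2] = 6*a^2 - 8*a - 1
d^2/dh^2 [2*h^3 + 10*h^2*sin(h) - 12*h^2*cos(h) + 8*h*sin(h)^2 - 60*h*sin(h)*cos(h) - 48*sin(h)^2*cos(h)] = -10*h^2*sin(h) + 12*h^2*cos(h) + 48*h*sin(h) + 120*h*sin(2*h) + 40*h*cos(h) + 16*h*cos(2*h) + 12*h + 20*sin(h) + 16*sin(2*h) - 12*cos(h) - 120*cos(2*h) - 108*cos(3*h)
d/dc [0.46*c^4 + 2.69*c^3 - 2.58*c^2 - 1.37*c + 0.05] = 1.84*c^3 + 8.07*c^2 - 5.16*c - 1.37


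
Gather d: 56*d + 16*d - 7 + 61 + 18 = 72*d + 72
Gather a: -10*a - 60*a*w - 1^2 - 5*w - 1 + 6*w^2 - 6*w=a*(-60*w - 10) + 6*w^2 - 11*w - 2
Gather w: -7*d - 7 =-7*d - 7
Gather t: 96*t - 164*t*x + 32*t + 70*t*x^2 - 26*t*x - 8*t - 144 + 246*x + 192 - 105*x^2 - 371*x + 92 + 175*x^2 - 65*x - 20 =t*(70*x^2 - 190*x + 120) + 70*x^2 - 190*x + 120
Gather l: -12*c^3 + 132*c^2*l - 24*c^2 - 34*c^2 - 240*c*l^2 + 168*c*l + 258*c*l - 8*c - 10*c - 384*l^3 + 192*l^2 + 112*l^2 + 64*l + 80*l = -12*c^3 - 58*c^2 - 18*c - 384*l^3 + l^2*(304 - 240*c) + l*(132*c^2 + 426*c + 144)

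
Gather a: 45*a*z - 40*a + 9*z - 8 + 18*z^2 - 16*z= a*(45*z - 40) + 18*z^2 - 7*z - 8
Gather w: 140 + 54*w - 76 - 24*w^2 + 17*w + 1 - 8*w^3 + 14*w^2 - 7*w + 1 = -8*w^3 - 10*w^2 + 64*w + 66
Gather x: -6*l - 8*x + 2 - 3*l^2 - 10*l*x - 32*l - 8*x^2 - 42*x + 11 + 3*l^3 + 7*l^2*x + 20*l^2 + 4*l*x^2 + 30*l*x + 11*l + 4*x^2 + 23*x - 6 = 3*l^3 + 17*l^2 - 27*l + x^2*(4*l - 4) + x*(7*l^2 + 20*l - 27) + 7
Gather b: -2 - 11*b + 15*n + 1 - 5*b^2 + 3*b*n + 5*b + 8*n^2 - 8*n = -5*b^2 + b*(3*n - 6) + 8*n^2 + 7*n - 1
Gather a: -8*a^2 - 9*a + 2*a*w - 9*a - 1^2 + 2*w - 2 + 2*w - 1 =-8*a^2 + a*(2*w - 18) + 4*w - 4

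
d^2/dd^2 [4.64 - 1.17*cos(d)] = 1.17*cos(d)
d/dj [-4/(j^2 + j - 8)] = 4*(2*j + 1)/(j^2 + j - 8)^2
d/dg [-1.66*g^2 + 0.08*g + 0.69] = 0.08 - 3.32*g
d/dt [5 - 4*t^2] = -8*t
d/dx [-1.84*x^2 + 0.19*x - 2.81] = 0.19 - 3.68*x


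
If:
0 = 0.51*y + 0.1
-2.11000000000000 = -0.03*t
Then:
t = 70.33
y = -0.20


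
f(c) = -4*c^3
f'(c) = -12*c^2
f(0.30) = -0.11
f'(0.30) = -1.08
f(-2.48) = 61.01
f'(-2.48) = -73.80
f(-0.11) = 0.01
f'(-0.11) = -0.15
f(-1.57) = 15.48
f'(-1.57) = -29.58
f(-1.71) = 20.00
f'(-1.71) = -35.09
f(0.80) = -2.05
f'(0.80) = -7.68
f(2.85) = -92.60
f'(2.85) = -97.47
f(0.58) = -0.78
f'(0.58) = -4.04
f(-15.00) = 13500.00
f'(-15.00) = -2700.00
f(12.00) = -6912.00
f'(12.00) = -1728.00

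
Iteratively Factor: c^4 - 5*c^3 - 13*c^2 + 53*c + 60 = (c + 3)*(c^3 - 8*c^2 + 11*c + 20) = (c - 4)*(c + 3)*(c^2 - 4*c - 5) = (c - 5)*(c - 4)*(c + 3)*(c + 1)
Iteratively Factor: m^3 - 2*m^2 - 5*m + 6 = (m + 2)*(m^2 - 4*m + 3) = (m - 3)*(m + 2)*(m - 1)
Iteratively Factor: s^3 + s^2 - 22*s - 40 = (s - 5)*(s^2 + 6*s + 8) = (s - 5)*(s + 2)*(s + 4)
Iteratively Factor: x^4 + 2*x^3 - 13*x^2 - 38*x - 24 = (x + 1)*(x^3 + x^2 - 14*x - 24) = (x - 4)*(x + 1)*(x^2 + 5*x + 6) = (x - 4)*(x + 1)*(x + 2)*(x + 3)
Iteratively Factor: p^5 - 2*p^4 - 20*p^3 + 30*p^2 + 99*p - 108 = (p - 1)*(p^4 - p^3 - 21*p^2 + 9*p + 108) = (p - 3)*(p - 1)*(p^3 + 2*p^2 - 15*p - 36) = (p - 3)*(p - 1)*(p + 3)*(p^2 - p - 12) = (p - 4)*(p - 3)*(p - 1)*(p + 3)*(p + 3)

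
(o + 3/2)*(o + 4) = o^2 + 11*o/2 + 6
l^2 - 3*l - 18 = (l - 6)*(l + 3)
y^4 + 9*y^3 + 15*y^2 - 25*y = y*(y - 1)*(y + 5)^2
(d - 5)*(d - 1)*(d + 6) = d^3 - 31*d + 30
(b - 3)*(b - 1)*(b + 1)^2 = b^4 - 2*b^3 - 4*b^2 + 2*b + 3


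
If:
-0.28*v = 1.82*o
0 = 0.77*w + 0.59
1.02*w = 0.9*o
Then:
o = -0.87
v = 5.64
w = -0.77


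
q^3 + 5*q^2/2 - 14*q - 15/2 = (q - 3)*(q + 1/2)*(q + 5)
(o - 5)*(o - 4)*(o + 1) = o^3 - 8*o^2 + 11*o + 20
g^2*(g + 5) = g^3 + 5*g^2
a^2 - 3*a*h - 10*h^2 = (a - 5*h)*(a + 2*h)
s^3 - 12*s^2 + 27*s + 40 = (s - 8)*(s - 5)*(s + 1)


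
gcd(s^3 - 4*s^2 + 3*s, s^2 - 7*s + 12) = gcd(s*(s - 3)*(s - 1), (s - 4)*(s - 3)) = s - 3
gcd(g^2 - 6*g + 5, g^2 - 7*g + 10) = g - 5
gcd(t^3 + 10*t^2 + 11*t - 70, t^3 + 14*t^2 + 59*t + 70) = t^2 + 12*t + 35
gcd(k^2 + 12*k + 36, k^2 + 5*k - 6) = k + 6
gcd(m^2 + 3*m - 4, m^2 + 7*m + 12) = m + 4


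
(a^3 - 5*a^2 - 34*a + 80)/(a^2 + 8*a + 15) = (a^2 - 10*a + 16)/(a + 3)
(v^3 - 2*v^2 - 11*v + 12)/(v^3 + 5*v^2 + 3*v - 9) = (v - 4)/(v + 3)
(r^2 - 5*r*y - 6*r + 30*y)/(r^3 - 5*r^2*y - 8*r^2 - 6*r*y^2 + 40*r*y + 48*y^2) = (r^2 - 5*r*y - 6*r + 30*y)/(r^3 - 5*r^2*y - 8*r^2 - 6*r*y^2 + 40*r*y + 48*y^2)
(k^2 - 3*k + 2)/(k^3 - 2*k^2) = (k - 1)/k^2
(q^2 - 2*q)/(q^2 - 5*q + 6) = q/(q - 3)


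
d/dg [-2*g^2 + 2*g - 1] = 2 - 4*g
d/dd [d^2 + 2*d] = 2*d + 2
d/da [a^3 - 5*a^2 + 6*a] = 3*a^2 - 10*a + 6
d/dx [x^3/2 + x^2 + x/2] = 3*x^2/2 + 2*x + 1/2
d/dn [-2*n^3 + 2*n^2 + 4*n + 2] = -6*n^2 + 4*n + 4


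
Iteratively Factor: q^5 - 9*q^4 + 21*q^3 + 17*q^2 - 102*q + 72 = (q - 1)*(q^4 - 8*q^3 + 13*q^2 + 30*q - 72) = (q - 3)*(q - 1)*(q^3 - 5*q^2 - 2*q + 24) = (q - 4)*(q - 3)*(q - 1)*(q^2 - q - 6) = (q - 4)*(q - 3)*(q - 1)*(q + 2)*(q - 3)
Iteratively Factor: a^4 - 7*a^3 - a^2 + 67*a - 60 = (a - 4)*(a^3 - 3*a^2 - 13*a + 15) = (a - 4)*(a - 1)*(a^2 - 2*a - 15) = (a - 5)*(a - 4)*(a - 1)*(a + 3)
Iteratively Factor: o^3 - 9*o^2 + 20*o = (o)*(o^2 - 9*o + 20) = o*(o - 5)*(o - 4)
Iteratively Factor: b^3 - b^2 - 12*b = (b + 3)*(b^2 - 4*b) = (b - 4)*(b + 3)*(b)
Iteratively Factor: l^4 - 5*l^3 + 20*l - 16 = (l - 4)*(l^3 - l^2 - 4*l + 4) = (l - 4)*(l + 2)*(l^2 - 3*l + 2) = (l - 4)*(l - 2)*(l + 2)*(l - 1)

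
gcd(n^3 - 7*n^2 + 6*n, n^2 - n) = n^2 - n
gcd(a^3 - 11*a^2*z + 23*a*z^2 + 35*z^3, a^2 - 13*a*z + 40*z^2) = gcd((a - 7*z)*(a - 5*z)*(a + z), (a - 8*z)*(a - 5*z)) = -a + 5*z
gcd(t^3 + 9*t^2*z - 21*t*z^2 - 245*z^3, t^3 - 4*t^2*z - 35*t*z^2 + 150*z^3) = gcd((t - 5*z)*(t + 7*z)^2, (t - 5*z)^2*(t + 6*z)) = -t + 5*z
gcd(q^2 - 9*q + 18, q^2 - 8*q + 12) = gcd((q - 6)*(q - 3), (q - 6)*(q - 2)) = q - 6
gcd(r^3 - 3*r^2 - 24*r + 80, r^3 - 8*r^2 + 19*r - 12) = r - 4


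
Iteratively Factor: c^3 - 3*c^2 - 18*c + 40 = (c - 2)*(c^2 - c - 20) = (c - 2)*(c + 4)*(c - 5)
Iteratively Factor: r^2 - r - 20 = (r + 4)*(r - 5)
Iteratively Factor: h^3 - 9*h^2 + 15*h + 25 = (h - 5)*(h^2 - 4*h - 5) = (h - 5)^2*(h + 1)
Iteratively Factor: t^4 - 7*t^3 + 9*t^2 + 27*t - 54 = (t - 3)*(t^3 - 4*t^2 - 3*t + 18) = (t - 3)^2*(t^2 - t - 6) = (t - 3)^3*(t + 2)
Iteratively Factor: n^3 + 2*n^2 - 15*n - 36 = (n + 3)*(n^2 - n - 12) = (n - 4)*(n + 3)*(n + 3)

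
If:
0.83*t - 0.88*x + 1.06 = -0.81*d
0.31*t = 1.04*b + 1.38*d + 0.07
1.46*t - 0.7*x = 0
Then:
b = 1.66915954415954 - 0.646777309448542*x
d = 0.595129375951294*x - 1.30864197530864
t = 0.479452054794521*x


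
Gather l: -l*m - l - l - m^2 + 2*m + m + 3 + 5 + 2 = l*(-m - 2) - m^2 + 3*m + 10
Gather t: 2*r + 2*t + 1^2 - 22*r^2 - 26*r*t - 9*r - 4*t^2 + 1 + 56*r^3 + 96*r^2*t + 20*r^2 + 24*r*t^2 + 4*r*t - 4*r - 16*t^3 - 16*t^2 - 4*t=56*r^3 - 2*r^2 - 11*r - 16*t^3 + t^2*(24*r - 20) + t*(96*r^2 - 22*r - 2) + 2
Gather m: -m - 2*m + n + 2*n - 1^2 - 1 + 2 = -3*m + 3*n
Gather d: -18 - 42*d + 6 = -42*d - 12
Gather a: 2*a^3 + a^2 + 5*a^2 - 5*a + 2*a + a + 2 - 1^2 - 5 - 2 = 2*a^3 + 6*a^2 - 2*a - 6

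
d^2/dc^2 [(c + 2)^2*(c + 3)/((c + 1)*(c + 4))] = 4*(c^3 + 6*c^2 + 18*c + 22)/(c^6 + 15*c^5 + 87*c^4 + 245*c^3 + 348*c^2 + 240*c + 64)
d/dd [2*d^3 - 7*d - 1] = 6*d^2 - 7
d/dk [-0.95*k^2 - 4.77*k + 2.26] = -1.9*k - 4.77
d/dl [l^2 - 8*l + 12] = 2*l - 8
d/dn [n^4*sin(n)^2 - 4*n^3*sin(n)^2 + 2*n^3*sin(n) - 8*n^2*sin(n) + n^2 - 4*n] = n^4*sin(2*n) + 4*n^3*sin(n)^2 - 4*n^3*sin(2*n) + 2*n^3*cos(n) - 12*n^2*sin(n)^2 + 6*n^2*sin(n) - 8*n^2*cos(n) - 16*n*sin(n) + 2*n - 4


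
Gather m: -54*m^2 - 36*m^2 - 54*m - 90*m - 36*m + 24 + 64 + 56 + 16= -90*m^2 - 180*m + 160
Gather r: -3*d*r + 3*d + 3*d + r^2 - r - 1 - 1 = 6*d + r^2 + r*(-3*d - 1) - 2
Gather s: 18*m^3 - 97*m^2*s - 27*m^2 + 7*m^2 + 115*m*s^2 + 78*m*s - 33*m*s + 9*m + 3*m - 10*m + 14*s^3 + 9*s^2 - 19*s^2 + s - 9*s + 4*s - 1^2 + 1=18*m^3 - 20*m^2 + 2*m + 14*s^3 + s^2*(115*m - 10) + s*(-97*m^2 + 45*m - 4)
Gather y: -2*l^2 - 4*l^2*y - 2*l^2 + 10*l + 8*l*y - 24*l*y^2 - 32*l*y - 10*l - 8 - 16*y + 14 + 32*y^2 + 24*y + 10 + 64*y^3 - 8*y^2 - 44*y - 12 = -4*l^2 + 64*y^3 + y^2*(24 - 24*l) + y*(-4*l^2 - 24*l - 36) + 4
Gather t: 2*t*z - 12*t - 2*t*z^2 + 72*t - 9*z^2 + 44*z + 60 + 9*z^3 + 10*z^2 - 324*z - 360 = t*(-2*z^2 + 2*z + 60) + 9*z^3 + z^2 - 280*z - 300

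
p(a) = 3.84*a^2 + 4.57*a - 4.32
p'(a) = 7.68*a + 4.57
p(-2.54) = 8.85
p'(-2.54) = -14.94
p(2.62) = 34.01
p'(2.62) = 24.69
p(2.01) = 20.38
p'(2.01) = 20.01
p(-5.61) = 90.90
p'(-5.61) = -38.51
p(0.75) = 1.27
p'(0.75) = 10.33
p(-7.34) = 169.02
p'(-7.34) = -51.80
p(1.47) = 10.70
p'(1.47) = 15.86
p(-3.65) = 30.16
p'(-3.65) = -23.46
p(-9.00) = 265.59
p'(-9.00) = -64.55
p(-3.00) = 16.53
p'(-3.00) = -18.47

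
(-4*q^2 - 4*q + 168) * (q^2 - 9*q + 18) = -4*q^4 + 32*q^3 + 132*q^2 - 1584*q + 3024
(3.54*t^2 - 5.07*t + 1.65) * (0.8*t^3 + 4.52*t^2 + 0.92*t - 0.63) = 2.832*t^5 + 11.9448*t^4 - 18.3396*t^3 + 0.563399999999999*t^2 + 4.7121*t - 1.0395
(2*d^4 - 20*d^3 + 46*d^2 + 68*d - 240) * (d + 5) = 2*d^5 - 10*d^4 - 54*d^3 + 298*d^2 + 100*d - 1200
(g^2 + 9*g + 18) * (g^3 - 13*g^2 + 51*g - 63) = g^5 - 4*g^4 - 48*g^3 + 162*g^2 + 351*g - 1134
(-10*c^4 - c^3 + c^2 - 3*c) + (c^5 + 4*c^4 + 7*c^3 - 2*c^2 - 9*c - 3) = c^5 - 6*c^4 + 6*c^3 - c^2 - 12*c - 3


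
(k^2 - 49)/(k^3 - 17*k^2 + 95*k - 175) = (k + 7)/(k^2 - 10*k + 25)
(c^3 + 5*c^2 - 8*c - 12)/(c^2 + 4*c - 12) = c + 1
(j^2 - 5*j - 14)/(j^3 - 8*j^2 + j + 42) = 1/(j - 3)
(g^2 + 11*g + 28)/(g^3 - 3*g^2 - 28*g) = (g + 7)/(g*(g - 7))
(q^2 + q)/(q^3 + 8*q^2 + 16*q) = (q + 1)/(q^2 + 8*q + 16)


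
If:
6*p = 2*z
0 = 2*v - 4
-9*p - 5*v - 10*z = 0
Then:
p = -10/39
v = 2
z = -10/13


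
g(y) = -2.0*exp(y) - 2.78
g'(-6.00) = 0.00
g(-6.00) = -2.78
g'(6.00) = -806.86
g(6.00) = -809.64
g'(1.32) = -7.49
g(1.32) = -10.27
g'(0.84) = -4.63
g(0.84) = -7.41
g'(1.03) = -5.60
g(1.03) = -8.38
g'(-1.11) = -0.66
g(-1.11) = -3.44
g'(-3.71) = -0.05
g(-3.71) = -2.83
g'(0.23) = -2.52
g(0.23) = -5.30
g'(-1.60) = -0.40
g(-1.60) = -3.18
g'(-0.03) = -1.94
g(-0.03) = -4.72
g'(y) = -2.0*exp(y)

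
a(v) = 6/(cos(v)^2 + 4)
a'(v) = 12*sin(v)*cos(v)/(cos(v)^2 + 4)^2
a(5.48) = 1.34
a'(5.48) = -0.30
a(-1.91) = 1.46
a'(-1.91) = 0.22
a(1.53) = 1.50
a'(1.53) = 0.03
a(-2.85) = 1.22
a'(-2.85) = 0.14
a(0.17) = 1.21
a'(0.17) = 0.08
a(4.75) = 1.50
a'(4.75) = -0.03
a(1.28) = 1.47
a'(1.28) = 0.20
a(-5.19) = 1.42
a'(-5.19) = 0.28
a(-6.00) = 1.22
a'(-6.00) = 0.13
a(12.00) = 1.27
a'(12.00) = -0.24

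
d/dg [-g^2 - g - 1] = -2*g - 1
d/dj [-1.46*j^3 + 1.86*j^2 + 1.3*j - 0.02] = -4.38*j^2 + 3.72*j + 1.3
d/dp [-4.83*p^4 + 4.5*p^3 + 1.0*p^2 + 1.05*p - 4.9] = -19.32*p^3 + 13.5*p^2 + 2.0*p + 1.05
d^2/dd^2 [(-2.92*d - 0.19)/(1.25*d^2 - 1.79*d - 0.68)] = ((2.5*d - 1.79)*(2.92*d + 0.19)*(5.0*d - 3.58) + (21.9*d - 9.9786)*(-1.25*d^2 + 1.79*d + 0.68))/(-1.25*d^2 + 1.79*d + 0.68)^3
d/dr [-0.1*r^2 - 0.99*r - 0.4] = -0.2*r - 0.99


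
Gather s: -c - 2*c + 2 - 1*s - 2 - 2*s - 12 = -3*c - 3*s - 12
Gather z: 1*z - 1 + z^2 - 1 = z^2 + z - 2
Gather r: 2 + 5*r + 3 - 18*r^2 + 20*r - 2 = -18*r^2 + 25*r + 3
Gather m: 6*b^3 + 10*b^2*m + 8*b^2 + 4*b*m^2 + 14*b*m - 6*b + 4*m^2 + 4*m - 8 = 6*b^3 + 8*b^2 - 6*b + m^2*(4*b + 4) + m*(10*b^2 + 14*b + 4) - 8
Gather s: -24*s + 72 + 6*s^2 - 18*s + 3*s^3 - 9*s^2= 3*s^3 - 3*s^2 - 42*s + 72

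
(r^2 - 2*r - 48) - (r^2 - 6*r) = 4*r - 48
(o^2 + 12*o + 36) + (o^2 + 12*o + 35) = 2*o^2 + 24*o + 71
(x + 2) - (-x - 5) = 2*x + 7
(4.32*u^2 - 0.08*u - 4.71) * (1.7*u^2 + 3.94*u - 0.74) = 7.344*u^4 + 16.8848*u^3 - 11.519*u^2 - 18.4982*u + 3.4854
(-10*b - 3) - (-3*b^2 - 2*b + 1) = 3*b^2 - 8*b - 4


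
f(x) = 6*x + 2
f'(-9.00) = 6.00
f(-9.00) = -52.00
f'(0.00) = 6.00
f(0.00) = 2.00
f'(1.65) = 6.00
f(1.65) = 11.90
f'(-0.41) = 6.00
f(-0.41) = -0.46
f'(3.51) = 6.00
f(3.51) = 23.06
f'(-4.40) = 6.00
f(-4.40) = -24.40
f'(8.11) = 6.00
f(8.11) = 50.66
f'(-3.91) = 6.00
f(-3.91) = -21.46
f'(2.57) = 6.00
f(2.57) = 17.42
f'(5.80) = 6.00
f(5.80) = 36.80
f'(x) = 6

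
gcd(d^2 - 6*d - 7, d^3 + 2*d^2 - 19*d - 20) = d + 1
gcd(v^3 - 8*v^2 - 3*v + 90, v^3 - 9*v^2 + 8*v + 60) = v^2 - 11*v + 30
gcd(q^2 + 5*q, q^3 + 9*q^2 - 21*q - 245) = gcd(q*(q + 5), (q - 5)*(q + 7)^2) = 1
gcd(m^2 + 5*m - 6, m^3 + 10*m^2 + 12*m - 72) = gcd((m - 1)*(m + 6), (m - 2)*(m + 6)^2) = m + 6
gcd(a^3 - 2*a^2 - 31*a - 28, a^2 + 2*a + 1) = a + 1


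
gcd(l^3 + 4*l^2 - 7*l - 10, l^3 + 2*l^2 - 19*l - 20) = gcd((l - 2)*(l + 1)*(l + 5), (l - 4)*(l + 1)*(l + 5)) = l^2 + 6*l + 5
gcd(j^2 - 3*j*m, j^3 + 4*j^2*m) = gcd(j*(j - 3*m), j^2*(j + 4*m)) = j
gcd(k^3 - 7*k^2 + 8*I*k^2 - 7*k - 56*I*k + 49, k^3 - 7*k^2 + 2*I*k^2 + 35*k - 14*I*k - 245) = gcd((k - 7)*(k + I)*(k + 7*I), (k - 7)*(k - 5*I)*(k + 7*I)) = k^2 + k*(-7 + 7*I) - 49*I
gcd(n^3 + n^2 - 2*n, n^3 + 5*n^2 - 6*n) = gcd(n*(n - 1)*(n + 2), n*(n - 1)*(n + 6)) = n^2 - n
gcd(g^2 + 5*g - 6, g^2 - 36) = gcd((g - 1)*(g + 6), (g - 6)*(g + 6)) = g + 6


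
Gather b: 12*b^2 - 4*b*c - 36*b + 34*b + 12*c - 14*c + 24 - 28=12*b^2 + b*(-4*c - 2) - 2*c - 4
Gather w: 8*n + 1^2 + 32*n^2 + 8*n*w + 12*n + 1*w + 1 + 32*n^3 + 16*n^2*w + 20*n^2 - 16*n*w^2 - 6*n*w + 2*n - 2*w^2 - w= 32*n^3 + 52*n^2 + 22*n + w^2*(-16*n - 2) + w*(16*n^2 + 2*n) + 2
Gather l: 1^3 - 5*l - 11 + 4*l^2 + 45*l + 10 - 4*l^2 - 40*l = 0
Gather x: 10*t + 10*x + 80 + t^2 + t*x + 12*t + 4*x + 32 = t^2 + 22*t + x*(t + 14) + 112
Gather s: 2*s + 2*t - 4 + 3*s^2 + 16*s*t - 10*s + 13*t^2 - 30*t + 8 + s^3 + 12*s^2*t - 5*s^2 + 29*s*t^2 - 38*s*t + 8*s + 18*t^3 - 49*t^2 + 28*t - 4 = s^3 + s^2*(12*t - 2) + s*(29*t^2 - 22*t) + 18*t^3 - 36*t^2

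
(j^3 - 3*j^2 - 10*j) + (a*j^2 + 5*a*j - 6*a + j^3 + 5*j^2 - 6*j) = a*j^2 + 5*a*j - 6*a + 2*j^3 + 2*j^2 - 16*j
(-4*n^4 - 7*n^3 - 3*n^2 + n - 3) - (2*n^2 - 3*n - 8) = -4*n^4 - 7*n^3 - 5*n^2 + 4*n + 5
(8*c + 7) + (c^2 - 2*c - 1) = c^2 + 6*c + 6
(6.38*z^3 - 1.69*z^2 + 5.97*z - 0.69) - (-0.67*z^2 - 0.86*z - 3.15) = 6.38*z^3 - 1.02*z^2 + 6.83*z + 2.46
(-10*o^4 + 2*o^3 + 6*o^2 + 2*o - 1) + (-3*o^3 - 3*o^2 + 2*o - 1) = -10*o^4 - o^3 + 3*o^2 + 4*o - 2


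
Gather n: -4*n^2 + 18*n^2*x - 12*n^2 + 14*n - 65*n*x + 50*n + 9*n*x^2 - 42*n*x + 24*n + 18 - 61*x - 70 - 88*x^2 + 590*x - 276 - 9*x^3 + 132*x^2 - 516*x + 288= n^2*(18*x - 16) + n*(9*x^2 - 107*x + 88) - 9*x^3 + 44*x^2 + 13*x - 40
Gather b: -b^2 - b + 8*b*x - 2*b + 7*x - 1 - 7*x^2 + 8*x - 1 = -b^2 + b*(8*x - 3) - 7*x^2 + 15*x - 2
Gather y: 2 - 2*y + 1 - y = 3 - 3*y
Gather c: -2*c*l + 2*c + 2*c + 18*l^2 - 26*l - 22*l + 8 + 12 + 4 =c*(4 - 2*l) + 18*l^2 - 48*l + 24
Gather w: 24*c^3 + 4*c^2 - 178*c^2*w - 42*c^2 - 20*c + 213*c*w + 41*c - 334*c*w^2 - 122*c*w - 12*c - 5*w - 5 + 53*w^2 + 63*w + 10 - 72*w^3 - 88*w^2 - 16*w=24*c^3 - 38*c^2 + 9*c - 72*w^3 + w^2*(-334*c - 35) + w*(-178*c^2 + 91*c + 42) + 5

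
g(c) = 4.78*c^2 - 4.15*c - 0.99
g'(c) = 9.56*c - 4.15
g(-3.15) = 59.51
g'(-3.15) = -34.26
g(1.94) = 8.95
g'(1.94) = 14.40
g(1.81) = 7.16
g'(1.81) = 13.15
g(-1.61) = 18.08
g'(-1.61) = -19.54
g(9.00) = 348.84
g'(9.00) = 81.89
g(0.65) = -1.67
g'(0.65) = 2.06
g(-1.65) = 18.87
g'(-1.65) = -19.92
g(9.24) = 368.77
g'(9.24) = 84.18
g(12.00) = 637.53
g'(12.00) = 110.57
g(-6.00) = 195.99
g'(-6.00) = -61.51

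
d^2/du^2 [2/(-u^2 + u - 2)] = 4*(u^2 - u - (2*u - 1)^2 + 2)/(u^2 - u + 2)^3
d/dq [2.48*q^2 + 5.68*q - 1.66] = 4.96*q + 5.68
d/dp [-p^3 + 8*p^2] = p*(16 - 3*p)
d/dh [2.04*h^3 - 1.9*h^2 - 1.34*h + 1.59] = 6.12*h^2 - 3.8*h - 1.34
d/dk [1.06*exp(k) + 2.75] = 1.06*exp(k)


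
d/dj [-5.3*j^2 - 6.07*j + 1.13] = -10.6*j - 6.07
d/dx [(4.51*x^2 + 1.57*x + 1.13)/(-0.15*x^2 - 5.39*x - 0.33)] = (-24.0734*x^2 - 2.6376*x + 5.5726)/(0.0225*x^4 + 1.617*x^3 + 29.1511*x^2 + 3.5574*x + 0.1089)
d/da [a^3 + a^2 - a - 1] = 3*a^2 + 2*a - 1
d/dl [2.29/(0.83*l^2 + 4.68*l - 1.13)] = (-3.8014*l - 10.7172)/(0.83*l^2 + 4.68*l - 1.13)^2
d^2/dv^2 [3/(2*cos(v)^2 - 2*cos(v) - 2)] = 3*(4*sin(v)^4 - 7*sin(v)^2 + 11*cos(v)/4 - 3*cos(3*v)/4 - 1)/(2*(sin(v)^2 + cos(v))^3)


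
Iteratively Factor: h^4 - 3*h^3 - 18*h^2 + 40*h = (h + 4)*(h^3 - 7*h^2 + 10*h) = (h - 5)*(h + 4)*(h^2 - 2*h) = (h - 5)*(h - 2)*(h + 4)*(h)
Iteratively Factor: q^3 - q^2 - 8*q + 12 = (q + 3)*(q^2 - 4*q + 4) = (q - 2)*(q + 3)*(q - 2)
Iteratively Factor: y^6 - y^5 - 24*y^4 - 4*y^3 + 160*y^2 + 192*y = (y + 3)*(y^5 - 4*y^4 - 12*y^3 + 32*y^2 + 64*y) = (y - 4)*(y + 3)*(y^4 - 12*y^2 - 16*y) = (y - 4)*(y + 2)*(y + 3)*(y^3 - 2*y^2 - 8*y) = (y - 4)^2*(y + 2)*(y + 3)*(y^2 + 2*y) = (y - 4)^2*(y + 2)^2*(y + 3)*(y)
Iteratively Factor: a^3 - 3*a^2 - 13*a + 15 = (a + 3)*(a^2 - 6*a + 5) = (a - 5)*(a + 3)*(a - 1)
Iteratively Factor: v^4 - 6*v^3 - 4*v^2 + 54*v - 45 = (v - 5)*(v^3 - v^2 - 9*v + 9) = (v - 5)*(v + 3)*(v^2 - 4*v + 3) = (v - 5)*(v - 3)*(v + 3)*(v - 1)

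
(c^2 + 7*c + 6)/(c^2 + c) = (c + 6)/c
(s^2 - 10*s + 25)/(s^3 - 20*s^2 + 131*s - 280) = (s - 5)/(s^2 - 15*s + 56)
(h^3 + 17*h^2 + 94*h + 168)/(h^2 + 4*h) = h + 13 + 42/h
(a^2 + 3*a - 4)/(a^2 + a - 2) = (a + 4)/(a + 2)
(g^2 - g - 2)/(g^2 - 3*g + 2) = (g + 1)/(g - 1)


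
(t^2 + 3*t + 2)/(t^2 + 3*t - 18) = (t^2 + 3*t + 2)/(t^2 + 3*t - 18)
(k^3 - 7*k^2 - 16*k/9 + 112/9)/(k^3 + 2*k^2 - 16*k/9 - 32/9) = (k - 7)/(k + 2)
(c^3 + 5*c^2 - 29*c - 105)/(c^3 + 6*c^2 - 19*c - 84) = (c - 5)/(c - 4)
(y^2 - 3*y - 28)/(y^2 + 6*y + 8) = (y - 7)/(y + 2)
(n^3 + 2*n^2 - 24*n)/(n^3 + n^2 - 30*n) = (n - 4)/(n - 5)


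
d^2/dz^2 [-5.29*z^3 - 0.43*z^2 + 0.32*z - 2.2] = -31.74*z - 0.86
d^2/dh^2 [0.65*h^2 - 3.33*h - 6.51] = 1.30000000000000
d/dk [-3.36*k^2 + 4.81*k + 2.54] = 4.81 - 6.72*k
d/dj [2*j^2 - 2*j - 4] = 4*j - 2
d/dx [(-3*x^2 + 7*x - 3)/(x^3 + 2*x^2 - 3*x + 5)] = (3*x^4 - 14*x^3 + 4*x^2 - 18*x + 26)/(x^6 + 4*x^5 - 2*x^4 - 2*x^3 + 29*x^2 - 30*x + 25)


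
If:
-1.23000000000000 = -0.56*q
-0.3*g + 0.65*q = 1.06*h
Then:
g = 4.75892857142857 - 3.53333333333333*h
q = 2.20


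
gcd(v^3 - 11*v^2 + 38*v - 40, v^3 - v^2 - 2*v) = v - 2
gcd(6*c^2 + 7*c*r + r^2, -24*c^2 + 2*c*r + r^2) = 6*c + r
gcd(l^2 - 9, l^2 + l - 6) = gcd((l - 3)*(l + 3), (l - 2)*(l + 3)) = l + 3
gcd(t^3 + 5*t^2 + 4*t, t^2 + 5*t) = t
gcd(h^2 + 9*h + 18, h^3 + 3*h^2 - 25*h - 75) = h + 3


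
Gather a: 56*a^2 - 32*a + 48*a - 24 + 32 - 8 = 56*a^2 + 16*a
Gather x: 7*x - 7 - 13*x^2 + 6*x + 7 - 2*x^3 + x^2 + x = -2*x^3 - 12*x^2 + 14*x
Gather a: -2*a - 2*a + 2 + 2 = 4 - 4*a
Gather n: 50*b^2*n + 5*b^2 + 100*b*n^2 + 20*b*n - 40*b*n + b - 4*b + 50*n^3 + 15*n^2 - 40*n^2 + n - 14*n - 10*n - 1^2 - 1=5*b^2 - 3*b + 50*n^3 + n^2*(100*b - 25) + n*(50*b^2 - 20*b - 23) - 2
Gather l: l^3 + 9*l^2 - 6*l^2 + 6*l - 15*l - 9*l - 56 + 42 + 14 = l^3 + 3*l^2 - 18*l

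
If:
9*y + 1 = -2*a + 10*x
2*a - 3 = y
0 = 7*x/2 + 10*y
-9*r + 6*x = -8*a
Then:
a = 391/270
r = 1804/1215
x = 8/27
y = -14/135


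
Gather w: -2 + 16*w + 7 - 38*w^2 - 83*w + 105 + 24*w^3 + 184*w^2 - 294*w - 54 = 24*w^3 + 146*w^2 - 361*w + 56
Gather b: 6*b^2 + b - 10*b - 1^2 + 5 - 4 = 6*b^2 - 9*b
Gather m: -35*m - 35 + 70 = 35 - 35*m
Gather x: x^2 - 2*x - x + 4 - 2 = x^2 - 3*x + 2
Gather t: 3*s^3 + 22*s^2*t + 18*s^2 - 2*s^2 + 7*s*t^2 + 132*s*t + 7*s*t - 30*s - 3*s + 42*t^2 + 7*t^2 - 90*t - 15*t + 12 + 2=3*s^3 + 16*s^2 - 33*s + t^2*(7*s + 49) + t*(22*s^2 + 139*s - 105) + 14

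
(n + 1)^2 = n^2 + 2*n + 1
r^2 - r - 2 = (r - 2)*(r + 1)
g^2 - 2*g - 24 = (g - 6)*(g + 4)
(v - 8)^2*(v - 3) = v^3 - 19*v^2 + 112*v - 192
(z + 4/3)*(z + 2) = z^2 + 10*z/3 + 8/3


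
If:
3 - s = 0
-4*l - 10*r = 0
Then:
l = -5*r/2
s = 3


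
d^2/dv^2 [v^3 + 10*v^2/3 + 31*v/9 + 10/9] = 6*v + 20/3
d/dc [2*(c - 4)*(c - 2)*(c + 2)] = 6*c^2 - 16*c - 8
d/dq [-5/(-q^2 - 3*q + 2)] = 5*(-2*q - 3)/(q^2 + 3*q - 2)^2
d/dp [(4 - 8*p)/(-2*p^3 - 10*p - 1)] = 8*(2*p^3 + 10*p - (2*p - 1)*(3*p^2 + 5) + 1)/(2*p^3 + 10*p + 1)^2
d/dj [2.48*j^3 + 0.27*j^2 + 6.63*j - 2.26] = 7.44*j^2 + 0.54*j + 6.63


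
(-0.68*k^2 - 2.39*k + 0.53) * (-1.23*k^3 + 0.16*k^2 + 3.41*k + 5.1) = 0.8364*k^5 + 2.8309*k^4 - 3.3531*k^3 - 11.5331*k^2 - 10.3817*k + 2.703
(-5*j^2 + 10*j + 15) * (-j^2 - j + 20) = 5*j^4 - 5*j^3 - 125*j^2 + 185*j + 300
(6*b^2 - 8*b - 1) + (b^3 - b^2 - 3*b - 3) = b^3 + 5*b^2 - 11*b - 4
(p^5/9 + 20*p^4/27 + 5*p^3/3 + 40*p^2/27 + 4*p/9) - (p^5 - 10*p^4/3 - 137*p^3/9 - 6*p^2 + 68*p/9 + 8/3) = -8*p^5/9 + 110*p^4/27 + 152*p^3/9 + 202*p^2/27 - 64*p/9 - 8/3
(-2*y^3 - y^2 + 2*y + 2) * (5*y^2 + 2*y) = -10*y^5 - 9*y^4 + 8*y^3 + 14*y^2 + 4*y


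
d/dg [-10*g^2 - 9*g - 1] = -20*g - 9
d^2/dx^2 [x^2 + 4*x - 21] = 2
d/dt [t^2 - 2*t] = 2*t - 2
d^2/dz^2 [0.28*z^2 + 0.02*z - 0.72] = 0.560000000000000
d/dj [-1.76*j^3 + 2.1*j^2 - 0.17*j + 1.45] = -5.28*j^2 + 4.2*j - 0.17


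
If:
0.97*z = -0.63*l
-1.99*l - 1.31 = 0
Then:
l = -0.66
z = 0.43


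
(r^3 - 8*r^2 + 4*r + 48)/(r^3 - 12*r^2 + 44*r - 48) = (r + 2)/(r - 2)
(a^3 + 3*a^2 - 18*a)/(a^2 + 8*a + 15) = a*(a^2 + 3*a - 18)/(a^2 + 8*a + 15)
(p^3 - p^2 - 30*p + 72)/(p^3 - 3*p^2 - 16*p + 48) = (p + 6)/(p + 4)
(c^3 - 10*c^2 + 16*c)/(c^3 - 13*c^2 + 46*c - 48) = c/(c - 3)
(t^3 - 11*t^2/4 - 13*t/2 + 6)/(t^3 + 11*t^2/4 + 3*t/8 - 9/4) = 2*(t - 4)/(2*t + 3)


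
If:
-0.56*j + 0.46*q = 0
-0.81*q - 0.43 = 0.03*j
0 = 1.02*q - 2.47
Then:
No Solution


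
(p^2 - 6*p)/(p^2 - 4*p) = (p - 6)/(p - 4)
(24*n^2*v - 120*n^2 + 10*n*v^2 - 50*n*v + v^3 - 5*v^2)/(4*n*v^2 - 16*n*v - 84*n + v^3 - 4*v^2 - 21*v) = (6*n*v - 30*n + v^2 - 5*v)/(v^2 - 4*v - 21)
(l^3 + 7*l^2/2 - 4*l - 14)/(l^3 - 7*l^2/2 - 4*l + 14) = (2*l + 7)/(2*l - 7)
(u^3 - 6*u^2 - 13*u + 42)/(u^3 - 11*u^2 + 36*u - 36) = (u^2 - 4*u - 21)/(u^2 - 9*u + 18)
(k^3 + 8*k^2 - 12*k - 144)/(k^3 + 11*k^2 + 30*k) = (k^2 + 2*k - 24)/(k*(k + 5))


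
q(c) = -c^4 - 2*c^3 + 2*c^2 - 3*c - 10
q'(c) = -4*c^3 - 6*c^2 + 4*c - 3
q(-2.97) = -8.86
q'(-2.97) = 36.99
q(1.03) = -14.28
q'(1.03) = -9.62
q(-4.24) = -132.07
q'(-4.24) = 177.07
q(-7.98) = -2897.55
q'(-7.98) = 1615.68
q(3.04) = -142.23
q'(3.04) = -158.67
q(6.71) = -2571.47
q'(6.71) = -1454.75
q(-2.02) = 4.06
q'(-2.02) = -2.59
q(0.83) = -12.73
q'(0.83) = -6.10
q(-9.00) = -4924.00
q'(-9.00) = 2391.00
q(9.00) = -7894.00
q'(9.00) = -3369.00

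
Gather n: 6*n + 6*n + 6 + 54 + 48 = 12*n + 108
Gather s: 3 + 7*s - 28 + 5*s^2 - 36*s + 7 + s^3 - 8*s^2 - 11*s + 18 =s^3 - 3*s^2 - 40*s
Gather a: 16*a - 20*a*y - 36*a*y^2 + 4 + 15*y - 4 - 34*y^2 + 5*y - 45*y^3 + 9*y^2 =a*(-36*y^2 - 20*y + 16) - 45*y^3 - 25*y^2 + 20*y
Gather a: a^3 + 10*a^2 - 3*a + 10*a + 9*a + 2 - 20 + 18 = a^3 + 10*a^2 + 16*a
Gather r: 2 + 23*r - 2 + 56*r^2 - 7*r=56*r^2 + 16*r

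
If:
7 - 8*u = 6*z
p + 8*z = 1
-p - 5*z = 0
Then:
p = -5/3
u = 5/8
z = 1/3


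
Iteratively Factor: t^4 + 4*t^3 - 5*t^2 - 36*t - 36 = (t + 3)*(t^3 + t^2 - 8*t - 12) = (t + 2)*(t + 3)*(t^2 - t - 6) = (t - 3)*(t + 2)*(t + 3)*(t + 2)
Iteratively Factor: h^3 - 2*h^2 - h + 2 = (h - 1)*(h^2 - h - 2) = (h - 2)*(h - 1)*(h + 1)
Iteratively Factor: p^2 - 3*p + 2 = (p - 2)*(p - 1)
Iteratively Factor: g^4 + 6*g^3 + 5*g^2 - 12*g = (g - 1)*(g^3 + 7*g^2 + 12*g) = (g - 1)*(g + 3)*(g^2 + 4*g) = g*(g - 1)*(g + 3)*(g + 4)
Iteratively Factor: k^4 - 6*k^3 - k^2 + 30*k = (k - 5)*(k^3 - k^2 - 6*k) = k*(k - 5)*(k^2 - k - 6) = k*(k - 5)*(k - 3)*(k + 2)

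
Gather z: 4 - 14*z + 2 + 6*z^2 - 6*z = 6*z^2 - 20*z + 6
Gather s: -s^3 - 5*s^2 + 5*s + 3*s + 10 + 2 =-s^3 - 5*s^2 + 8*s + 12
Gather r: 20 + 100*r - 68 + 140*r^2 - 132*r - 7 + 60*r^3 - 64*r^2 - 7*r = 60*r^3 + 76*r^2 - 39*r - 55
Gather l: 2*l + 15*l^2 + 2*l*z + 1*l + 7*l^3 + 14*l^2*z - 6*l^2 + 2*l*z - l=7*l^3 + l^2*(14*z + 9) + l*(4*z + 2)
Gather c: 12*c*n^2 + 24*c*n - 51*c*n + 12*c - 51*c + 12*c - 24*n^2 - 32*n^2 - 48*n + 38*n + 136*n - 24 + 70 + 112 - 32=c*(12*n^2 - 27*n - 27) - 56*n^2 + 126*n + 126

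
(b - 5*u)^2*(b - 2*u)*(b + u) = b^4 - 11*b^3*u + 33*b^2*u^2 - 5*b*u^3 - 50*u^4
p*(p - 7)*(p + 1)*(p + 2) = p^4 - 4*p^3 - 19*p^2 - 14*p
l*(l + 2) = l^2 + 2*l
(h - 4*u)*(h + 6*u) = h^2 + 2*h*u - 24*u^2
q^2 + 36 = (q - 6*I)*(q + 6*I)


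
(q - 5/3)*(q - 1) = q^2 - 8*q/3 + 5/3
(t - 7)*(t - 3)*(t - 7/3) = t^3 - 37*t^2/3 + 133*t/3 - 49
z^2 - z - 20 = (z - 5)*(z + 4)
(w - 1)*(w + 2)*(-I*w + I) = -I*w^3 + 3*I*w - 2*I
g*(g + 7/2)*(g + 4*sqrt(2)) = g^3 + 7*g^2/2 + 4*sqrt(2)*g^2 + 14*sqrt(2)*g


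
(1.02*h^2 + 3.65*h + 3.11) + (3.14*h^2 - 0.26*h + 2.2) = 4.16*h^2 + 3.39*h + 5.31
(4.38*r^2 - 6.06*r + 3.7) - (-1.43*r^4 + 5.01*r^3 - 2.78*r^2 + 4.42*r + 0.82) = 1.43*r^4 - 5.01*r^3 + 7.16*r^2 - 10.48*r + 2.88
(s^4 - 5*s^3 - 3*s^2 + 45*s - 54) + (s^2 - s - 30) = s^4 - 5*s^3 - 2*s^2 + 44*s - 84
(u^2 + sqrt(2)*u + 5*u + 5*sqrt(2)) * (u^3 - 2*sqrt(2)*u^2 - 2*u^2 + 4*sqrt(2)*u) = u^5 - sqrt(2)*u^4 + 3*u^4 - 14*u^3 - 3*sqrt(2)*u^3 - 12*u^2 + 10*sqrt(2)*u^2 + 40*u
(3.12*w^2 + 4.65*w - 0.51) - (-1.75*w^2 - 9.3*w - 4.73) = 4.87*w^2 + 13.95*w + 4.22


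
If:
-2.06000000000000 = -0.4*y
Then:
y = 5.15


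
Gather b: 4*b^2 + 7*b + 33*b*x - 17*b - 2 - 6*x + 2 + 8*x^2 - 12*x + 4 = 4*b^2 + b*(33*x - 10) + 8*x^2 - 18*x + 4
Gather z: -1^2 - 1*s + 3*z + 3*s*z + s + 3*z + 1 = z*(3*s + 6)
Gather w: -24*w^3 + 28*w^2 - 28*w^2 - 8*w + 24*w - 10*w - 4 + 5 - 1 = -24*w^3 + 6*w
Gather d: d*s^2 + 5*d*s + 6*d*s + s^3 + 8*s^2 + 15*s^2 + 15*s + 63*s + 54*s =d*(s^2 + 11*s) + s^3 + 23*s^2 + 132*s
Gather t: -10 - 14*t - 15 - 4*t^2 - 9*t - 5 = -4*t^2 - 23*t - 30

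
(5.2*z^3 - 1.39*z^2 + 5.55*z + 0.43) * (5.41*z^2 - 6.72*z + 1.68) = 28.132*z^5 - 42.4639*z^4 + 48.1023*z^3 - 37.3049*z^2 + 6.4344*z + 0.7224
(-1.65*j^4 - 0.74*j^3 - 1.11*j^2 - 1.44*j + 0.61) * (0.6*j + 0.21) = -0.99*j^5 - 0.7905*j^4 - 0.8214*j^3 - 1.0971*j^2 + 0.0636*j + 0.1281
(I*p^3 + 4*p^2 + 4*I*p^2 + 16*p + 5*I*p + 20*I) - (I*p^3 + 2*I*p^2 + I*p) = 4*p^2 + 2*I*p^2 + 16*p + 4*I*p + 20*I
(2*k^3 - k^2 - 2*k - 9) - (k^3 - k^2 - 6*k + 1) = k^3 + 4*k - 10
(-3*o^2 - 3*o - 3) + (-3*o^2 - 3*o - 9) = -6*o^2 - 6*o - 12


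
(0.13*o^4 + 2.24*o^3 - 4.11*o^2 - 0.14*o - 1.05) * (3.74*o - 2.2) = 0.4862*o^5 + 8.0916*o^4 - 20.2994*o^3 + 8.5184*o^2 - 3.619*o + 2.31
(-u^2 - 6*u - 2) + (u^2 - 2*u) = -8*u - 2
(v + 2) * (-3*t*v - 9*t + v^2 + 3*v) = -3*t*v^2 - 15*t*v - 18*t + v^3 + 5*v^2 + 6*v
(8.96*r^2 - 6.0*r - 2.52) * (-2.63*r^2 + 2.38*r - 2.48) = -23.5648*r^4 + 37.1048*r^3 - 29.8732*r^2 + 8.8824*r + 6.2496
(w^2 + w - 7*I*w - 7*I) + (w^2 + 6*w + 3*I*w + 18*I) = 2*w^2 + 7*w - 4*I*w + 11*I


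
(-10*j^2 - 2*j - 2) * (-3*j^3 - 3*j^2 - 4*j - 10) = 30*j^5 + 36*j^4 + 52*j^3 + 114*j^2 + 28*j + 20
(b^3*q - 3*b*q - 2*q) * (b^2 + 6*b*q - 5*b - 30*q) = b^5*q + 6*b^4*q^2 - 5*b^4*q - 30*b^3*q^2 - 3*b^3*q - 18*b^2*q^2 + 13*b^2*q + 78*b*q^2 + 10*b*q + 60*q^2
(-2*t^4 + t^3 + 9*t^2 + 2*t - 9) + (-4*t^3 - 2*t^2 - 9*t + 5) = -2*t^4 - 3*t^3 + 7*t^2 - 7*t - 4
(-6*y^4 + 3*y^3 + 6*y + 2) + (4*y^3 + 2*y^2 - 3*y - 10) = -6*y^4 + 7*y^3 + 2*y^2 + 3*y - 8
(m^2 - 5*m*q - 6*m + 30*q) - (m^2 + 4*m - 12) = -5*m*q - 10*m + 30*q + 12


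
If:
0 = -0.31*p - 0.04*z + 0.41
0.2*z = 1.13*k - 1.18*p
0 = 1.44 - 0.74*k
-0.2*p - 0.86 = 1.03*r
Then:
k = 1.95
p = -0.40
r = -0.76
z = 13.37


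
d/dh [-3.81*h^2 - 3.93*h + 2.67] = -7.62*h - 3.93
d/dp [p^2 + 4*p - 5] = 2*p + 4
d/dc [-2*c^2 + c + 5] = 1 - 4*c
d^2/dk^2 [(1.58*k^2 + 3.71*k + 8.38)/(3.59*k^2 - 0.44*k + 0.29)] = (100.621238*k^3 + 638.14404*k^2 - 102.597174*k - 12.991552)/(46.268279*k^6 - 17.012292*k^5 + 13.297719*k^4 - 2.833688*k^3 + 1.074189*k^2 - 0.111012*k + 0.024389)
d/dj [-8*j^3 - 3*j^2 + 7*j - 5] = -24*j^2 - 6*j + 7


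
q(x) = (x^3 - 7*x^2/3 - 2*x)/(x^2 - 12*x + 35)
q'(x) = (12 - 2*x)*(x^3 - 7*x^2/3 - 2*x)/(x^2 - 12*x + 35)^2 + (3*x^2 - 14*x/3 - 2)/(x^2 - 12*x + 35)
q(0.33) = -0.03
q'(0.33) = -0.11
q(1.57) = -0.27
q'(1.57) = -0.23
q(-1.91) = -0.19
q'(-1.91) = 0.24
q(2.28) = -0.38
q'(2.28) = 0.01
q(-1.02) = -0.03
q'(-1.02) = 0.11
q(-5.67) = -1.82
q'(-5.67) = 0.58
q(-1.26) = -0.06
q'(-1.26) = 0.15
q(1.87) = -0.33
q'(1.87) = -0.19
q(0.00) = 0.00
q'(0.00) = -0.06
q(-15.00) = -8.80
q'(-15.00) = 0.85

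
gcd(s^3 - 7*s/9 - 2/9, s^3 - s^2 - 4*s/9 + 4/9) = s^2 - s/3 - 2/3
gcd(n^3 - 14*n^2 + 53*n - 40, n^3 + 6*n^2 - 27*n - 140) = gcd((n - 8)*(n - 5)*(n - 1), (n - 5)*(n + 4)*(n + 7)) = n - 5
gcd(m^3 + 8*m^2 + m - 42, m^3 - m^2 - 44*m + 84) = m^2 + 5*m - 14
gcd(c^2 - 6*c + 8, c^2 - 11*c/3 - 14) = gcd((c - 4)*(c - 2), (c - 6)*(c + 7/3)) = 1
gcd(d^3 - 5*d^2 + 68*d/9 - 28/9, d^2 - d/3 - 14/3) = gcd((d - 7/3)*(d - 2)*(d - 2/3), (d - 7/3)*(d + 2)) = d - 7/3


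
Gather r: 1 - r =1 - r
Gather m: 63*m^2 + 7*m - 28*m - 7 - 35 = 63*m^2 - 21*m - 42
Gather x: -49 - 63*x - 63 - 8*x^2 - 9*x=-8*x^2 - 72*x - 112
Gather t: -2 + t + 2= t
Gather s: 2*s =2*s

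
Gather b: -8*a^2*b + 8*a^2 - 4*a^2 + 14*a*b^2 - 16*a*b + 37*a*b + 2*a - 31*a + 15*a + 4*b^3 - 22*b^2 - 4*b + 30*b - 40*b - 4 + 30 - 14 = 4*a^2 - 14*a + 4*b^3 + b^2*(14*a - 22) + b*(-8*a^2 + 21*a - 14) + 12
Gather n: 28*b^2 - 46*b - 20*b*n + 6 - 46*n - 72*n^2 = 28*b^2 - 46*b - 72*n^2 + n*(-20*b - 46) + 6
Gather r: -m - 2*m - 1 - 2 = -3*m - 3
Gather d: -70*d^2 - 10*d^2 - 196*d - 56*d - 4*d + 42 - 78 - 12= -80*d^2 - 256*d - 48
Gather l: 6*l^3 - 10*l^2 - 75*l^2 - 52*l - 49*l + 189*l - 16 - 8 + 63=6*l^3 - 85*l^2 + 88*l + 39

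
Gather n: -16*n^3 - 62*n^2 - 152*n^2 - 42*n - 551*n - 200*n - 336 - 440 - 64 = -16*n^3 - 214*n^2 - 793*n - 840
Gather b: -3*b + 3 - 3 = -3*b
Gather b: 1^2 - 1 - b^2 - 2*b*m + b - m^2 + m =-b^2 + b*(1 - 2*m) - m^2 + m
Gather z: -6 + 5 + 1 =0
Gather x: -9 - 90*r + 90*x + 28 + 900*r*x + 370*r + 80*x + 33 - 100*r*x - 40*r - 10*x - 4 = 240*r + x*(800*r + 160) + 48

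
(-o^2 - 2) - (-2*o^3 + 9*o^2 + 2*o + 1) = 2*o^3 - 10*o^2 - 2*o - 3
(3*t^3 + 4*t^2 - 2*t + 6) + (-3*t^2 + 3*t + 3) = 3*t^3 + t^2 + t + 9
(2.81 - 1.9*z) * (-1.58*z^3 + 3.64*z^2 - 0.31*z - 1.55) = 3.002*z^4 - 11.3558*z^3 + 10.8174*z^2 + 2.0739*z - 4.3555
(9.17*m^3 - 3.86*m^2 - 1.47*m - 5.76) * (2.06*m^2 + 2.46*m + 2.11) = 18.8902*m^5 + 14.6066*m^4 + 6.8249*m^3 - 23.6264*m^2 - 17.2713*m - 12.1536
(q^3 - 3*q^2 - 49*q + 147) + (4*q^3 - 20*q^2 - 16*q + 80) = 5*q^3 - 23*q^2 - 65*q + 227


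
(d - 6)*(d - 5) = d^2 - 11*d + 30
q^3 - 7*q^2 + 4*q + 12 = (q - 6)*(q - 2)*(q + 1)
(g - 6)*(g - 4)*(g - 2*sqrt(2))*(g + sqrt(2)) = g^4 - 10*g^3 - sqrt(2)*g^3 + 10*sqrt(2)*g^2 + 20*g^2 - 24*sqrt(2)*g + 40*g - 96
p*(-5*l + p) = -5*l*p + p^2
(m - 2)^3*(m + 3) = m^4 - 3*m^3 - 6*m^2 + 28*m - 24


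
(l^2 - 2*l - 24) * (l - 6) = l^3 - 8*l^2 - 12*l + 144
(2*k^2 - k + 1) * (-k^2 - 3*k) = -2*k^4 - 5*k^3 + 2*k^2 - 3*k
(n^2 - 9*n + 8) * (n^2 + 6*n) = n^4 - 3*n^3 - 46*n^2 + 48*n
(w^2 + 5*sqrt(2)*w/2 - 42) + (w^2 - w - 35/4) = 2*w^2 - w + 5*sqrt(2)*w/2 - 203/4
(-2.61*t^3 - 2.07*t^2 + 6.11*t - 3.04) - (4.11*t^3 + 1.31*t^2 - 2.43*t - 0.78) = -6.72*t^3 - 3.38*t^2 + 8.54*t - 2.26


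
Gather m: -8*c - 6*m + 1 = -8*c - 6*m + 1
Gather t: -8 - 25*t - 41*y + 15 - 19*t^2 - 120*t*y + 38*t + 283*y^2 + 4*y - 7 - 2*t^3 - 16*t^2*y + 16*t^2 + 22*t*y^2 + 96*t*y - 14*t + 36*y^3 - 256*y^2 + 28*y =-2*t^3 + t^2*(-16*y - 3) + t*(22*y^2 - 24*y - 1) + 36*y^3 + 27*y^2 - 9*y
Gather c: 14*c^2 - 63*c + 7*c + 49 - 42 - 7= 14*c^2 - 56*c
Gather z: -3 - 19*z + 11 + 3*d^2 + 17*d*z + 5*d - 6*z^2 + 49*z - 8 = 3*d^2 + 5*d - 6*z^2 + z*(17*d + 30)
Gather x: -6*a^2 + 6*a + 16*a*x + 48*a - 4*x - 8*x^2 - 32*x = -6*a^2 + 54*a - 8*x^2 + x*(16*a - 36)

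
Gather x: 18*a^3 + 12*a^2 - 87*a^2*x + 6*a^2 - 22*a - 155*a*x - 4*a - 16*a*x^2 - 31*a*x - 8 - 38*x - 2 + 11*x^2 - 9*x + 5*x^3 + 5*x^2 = 18*a^3 + 18*a^2 - 26*a + 5*x^3 + x^2*(16 - 16*a) + x*(-87*a^2 - 186*a - 47) - 10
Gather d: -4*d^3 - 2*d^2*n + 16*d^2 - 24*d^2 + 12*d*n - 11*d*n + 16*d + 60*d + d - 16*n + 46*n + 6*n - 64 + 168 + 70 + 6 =-4*d^3 + d^2*(-2*n - 8) + d*(n + 77) + 36*n + 180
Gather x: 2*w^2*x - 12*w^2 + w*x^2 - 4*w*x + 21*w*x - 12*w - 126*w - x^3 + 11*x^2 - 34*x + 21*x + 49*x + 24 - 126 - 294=-12*w^2 - 138*w - x^3 + x^2*(w + 11) + x*(2*w^2 + 17*w + 36) - 396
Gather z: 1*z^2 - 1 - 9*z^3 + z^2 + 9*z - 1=-9*z^3 + 2*z^2 + 9*z - 2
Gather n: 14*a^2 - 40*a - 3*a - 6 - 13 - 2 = 14*a^2 - 43*a - 21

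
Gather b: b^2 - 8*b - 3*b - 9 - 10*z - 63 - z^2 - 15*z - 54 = b^2 - 11*b - z^2 - 25*z - 126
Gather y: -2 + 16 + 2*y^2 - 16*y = 2*y^2 - 16*y + 14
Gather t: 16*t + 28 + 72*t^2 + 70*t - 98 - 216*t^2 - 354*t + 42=-144*t^2 - 268*t - 28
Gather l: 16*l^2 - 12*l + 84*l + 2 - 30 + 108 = 16*l^2 + 72*l + 80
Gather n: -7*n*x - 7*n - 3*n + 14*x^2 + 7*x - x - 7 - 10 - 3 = n*(-7*x - 10) + 14*x^2 + 6*x - 20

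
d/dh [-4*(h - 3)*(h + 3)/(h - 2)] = 4*(-h^2 + 4*h - 9)/(h^2 - 4*h + 4)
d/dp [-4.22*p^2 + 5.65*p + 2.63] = 5.65 - 8.44*p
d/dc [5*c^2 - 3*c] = 10*c - 3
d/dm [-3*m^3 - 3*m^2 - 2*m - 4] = -9*m^2 - 6*m - 2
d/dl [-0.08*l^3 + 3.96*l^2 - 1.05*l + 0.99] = -0.24*l^2 + 7.92*l - 1.05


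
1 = 1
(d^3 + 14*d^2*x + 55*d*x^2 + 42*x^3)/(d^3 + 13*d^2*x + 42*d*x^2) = (d + x)/d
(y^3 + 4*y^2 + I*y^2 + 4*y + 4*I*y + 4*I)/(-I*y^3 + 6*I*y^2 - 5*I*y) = (I*y^3 + y^2*(-1 + 4*I) + 4*y*(-1 + I) - 4)/(y*(y^2 - 6*y + 5))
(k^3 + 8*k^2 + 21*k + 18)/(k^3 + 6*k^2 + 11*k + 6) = (k + 3)/(k + 1)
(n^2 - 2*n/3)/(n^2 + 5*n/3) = (3*n - 2)/(3*n + 5)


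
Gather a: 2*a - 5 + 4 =2*a - 1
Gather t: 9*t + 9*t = 18*t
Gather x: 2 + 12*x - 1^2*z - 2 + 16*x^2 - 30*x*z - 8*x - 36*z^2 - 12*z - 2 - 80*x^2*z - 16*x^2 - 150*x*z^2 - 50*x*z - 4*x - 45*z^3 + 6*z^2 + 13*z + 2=-80*x^2*z + x*(-150*z^2 - 80*z) - 45*z^3 - 30*z^2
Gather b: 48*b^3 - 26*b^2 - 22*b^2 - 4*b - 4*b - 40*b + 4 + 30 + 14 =48*b^3 - 48*b^2 - 48*b + 48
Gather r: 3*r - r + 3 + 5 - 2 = 2*r + 6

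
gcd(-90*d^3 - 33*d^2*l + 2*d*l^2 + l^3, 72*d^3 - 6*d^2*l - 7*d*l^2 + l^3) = 18*d^2 + 3*d*l - l^2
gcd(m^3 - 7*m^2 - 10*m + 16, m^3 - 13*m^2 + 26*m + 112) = m^2 - 6*m - 16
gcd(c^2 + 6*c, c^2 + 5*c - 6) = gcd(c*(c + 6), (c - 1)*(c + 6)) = c + 6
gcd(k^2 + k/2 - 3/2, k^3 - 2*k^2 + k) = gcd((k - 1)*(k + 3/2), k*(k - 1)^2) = k - 1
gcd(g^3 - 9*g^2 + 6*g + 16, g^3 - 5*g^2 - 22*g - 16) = g^2 - 7*g - 8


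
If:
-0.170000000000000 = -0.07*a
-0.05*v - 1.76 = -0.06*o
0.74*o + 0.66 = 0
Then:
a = 2.43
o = -0.89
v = -36.27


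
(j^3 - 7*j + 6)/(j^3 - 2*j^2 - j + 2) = (j + 3)/(j + 1)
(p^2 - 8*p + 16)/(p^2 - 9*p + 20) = (p - 4)/(p - 5)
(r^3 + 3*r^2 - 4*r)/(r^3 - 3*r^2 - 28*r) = (r - 1)/(r - 7)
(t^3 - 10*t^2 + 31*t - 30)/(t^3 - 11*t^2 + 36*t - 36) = (t - 5)/(t - 6)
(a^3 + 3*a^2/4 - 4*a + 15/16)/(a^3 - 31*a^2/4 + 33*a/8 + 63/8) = (8*a^2 + 18*a - 5)/(2*(4*a^2 - 25*a - 21))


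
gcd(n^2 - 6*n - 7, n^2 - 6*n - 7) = n^2 - 6*n - 7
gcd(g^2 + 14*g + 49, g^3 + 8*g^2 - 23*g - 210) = g + 7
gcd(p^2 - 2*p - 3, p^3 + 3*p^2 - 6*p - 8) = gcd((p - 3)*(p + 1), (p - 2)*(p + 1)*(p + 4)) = p + 1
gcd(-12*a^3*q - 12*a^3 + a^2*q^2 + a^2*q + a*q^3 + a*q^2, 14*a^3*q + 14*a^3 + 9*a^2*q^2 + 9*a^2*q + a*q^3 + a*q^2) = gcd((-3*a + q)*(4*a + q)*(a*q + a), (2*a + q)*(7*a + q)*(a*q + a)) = a*q + a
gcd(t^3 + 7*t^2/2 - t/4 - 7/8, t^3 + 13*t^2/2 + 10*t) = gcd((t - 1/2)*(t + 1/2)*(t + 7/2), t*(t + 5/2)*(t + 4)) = 1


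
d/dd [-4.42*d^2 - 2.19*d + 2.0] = -8.84*d - 2.19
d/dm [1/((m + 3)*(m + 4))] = (-2*m - 7)/(m^4 + 14*m^3 + 73*m^2 + 168*m + 144)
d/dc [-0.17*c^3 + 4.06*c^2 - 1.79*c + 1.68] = -0.51*c^2 + 8.12*c - 1.79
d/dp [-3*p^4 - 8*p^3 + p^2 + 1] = 2*p*(-6*p^2 - 12*p + 1)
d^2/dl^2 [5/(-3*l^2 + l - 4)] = 10*(9*l^2 - 3*l - (6*l - 1)^2 + 12)/(3*l^2 - l + 4)^3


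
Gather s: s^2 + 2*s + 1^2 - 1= s^2 + 2*s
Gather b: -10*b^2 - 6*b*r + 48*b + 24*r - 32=-10*b^2 + b*(48 - 6*r) + 24*r - 32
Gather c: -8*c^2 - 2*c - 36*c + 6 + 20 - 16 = -8*c^2 - 38*c + 10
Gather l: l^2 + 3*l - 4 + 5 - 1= l^2 + 3*l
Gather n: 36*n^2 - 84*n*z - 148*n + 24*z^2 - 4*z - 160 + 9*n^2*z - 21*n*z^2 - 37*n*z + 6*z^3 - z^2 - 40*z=n^2*(9*z + 36) + n*(-21*z^2 - 121*z - 148) + 6*z^3 + 23*z^2 - 44*z - 160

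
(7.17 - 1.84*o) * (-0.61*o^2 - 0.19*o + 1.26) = 1.1224*o^3 - 4.0241*o^2 - 3.6807*o + 9.0342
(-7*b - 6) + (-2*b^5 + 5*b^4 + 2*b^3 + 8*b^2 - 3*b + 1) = -2*b^5 + 5*b^4 + 2*b^3 + 8*b^2 - 10*b - 5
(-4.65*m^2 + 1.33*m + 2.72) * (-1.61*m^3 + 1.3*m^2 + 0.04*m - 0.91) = 7.4865*m^5 - 8.1863*m^4 - 2.8362*m^3 + 7.8207*m^2 - 1.1015*m - 2.4752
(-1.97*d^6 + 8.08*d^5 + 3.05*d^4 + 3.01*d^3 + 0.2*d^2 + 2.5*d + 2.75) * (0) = 0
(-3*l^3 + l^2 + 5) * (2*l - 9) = -6*l^4 + 29*l^3 - 9*l^2 + 10*l - 45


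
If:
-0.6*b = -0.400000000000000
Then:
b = 0.67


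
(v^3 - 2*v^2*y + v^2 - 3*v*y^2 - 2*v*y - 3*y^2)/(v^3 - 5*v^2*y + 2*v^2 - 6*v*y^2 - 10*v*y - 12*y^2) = (-v^2 + 3*v*y - v + 3*y)/(-v^2 + 6*v*y - 2*v + 12*y)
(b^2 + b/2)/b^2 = (b + 1/2)/b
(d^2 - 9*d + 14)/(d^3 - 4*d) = (d - 7)/(d*(d + 2))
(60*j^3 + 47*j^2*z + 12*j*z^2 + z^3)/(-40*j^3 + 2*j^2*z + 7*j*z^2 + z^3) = (3*j + z)/(-2*j + z)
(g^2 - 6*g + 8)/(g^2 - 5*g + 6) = (g - 4)/(g - 3)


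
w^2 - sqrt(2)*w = w*(w - sqrt(2))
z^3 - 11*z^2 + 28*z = z*(z - 7)*(z - 4)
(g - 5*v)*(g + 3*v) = g^2 - 2*g*v - 15*v^2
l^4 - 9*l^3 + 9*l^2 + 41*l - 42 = (l - 7)*(l - 3)*(l - 1)*(l + 2)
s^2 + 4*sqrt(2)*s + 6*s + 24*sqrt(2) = (s + 6)*(s + 4*sqrt(2))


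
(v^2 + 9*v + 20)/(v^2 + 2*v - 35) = (v^2 + 9*v + 20)/(v^2 + 2*v - 35)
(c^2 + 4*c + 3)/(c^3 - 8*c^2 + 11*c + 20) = (c + 3)/(c^2 - 9*c + 20)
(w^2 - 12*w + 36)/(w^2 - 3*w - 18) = (w - 6)/(w + 3)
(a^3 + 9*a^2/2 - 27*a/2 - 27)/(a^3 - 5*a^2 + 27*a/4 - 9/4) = 2*(2*a^2 + 15*a + 18)/(4*a^2 - 8*a + 3)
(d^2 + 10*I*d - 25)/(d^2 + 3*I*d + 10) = (d + 5*I)/(d - 2*I)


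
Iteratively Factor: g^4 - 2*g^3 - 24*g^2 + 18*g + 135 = (g - 5)*(g^3 + 3*g^2 - 9*g - 27) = (g - 5)*(g - 3)*(g^2 + 6*g + 9) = (g - 5)*(g - 3)*(g + 3)*(g + 3)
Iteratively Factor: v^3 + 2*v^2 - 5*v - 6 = (v - 2)*(v^2 + 4*v + 3) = (v - 2)*(v + 3)*(v + 1)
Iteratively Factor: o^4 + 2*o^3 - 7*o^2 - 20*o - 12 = (o + 2)*(o^3 - 7*o - 6) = (o + 1)*(o + 2)*(o^2 - o - 6) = (o + 1)*(o + 2)^2*(o - 3)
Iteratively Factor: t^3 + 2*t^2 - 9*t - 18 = (t + 3)*(t^2 - t - 6) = (t + 2)*(t + 3)*(t - 3)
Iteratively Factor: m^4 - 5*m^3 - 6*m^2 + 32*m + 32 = (m - 4)*(m^3 - m^2 - 10*m - 8) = (m - 4)*(m + 2)*(m^2 - 3*m - 4) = (m - 4)*(m + 1)*(m + 2)*(m - 4)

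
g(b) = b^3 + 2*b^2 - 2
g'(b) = 3*b^2 + 4*b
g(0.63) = -0.96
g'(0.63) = 3.71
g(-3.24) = -15.02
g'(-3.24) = 18.53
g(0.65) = -0.88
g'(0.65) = 3.87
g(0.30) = -1.79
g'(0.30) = 1.47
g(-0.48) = -1.65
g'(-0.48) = -1.23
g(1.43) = 5.01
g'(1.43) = 11.85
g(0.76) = -0.41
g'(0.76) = 4.77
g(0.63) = -0.96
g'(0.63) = 3.71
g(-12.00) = -1442.00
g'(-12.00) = 384.00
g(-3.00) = -11.00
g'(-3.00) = 15.00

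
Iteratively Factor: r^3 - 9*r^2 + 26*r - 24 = (r - 4)*(r^2 - 5*r + 6) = (r - 4)*(r - 3)*(r - 2)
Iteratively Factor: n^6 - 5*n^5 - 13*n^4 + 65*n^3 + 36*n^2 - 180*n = (n + 2)*(n^5 - 7*n^4 + n^3 + 63*n^2 - 90*n) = (n + 2)*(n + 3)*(n^4 - 10*n^3 + 31*n^2 - 30*n) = n*(n + 2)*(n + 3)*(n^3 - 10*n^2 + 31*n - 30) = n*(n - 5)*(n + 2)*(n + 3)*(n^2 - 5*n + 6) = n*(n - 5)*(n - 3)*(n + 2)*(n + 3)*(n - 2)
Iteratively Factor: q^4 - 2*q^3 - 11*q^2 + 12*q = (q - 1)*(q^3 - q^2 - 12*q) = (q - 1)*(q + 3)*(q^2 - 4*q) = (q - 4)*(q - 1)*(q + 3)*(q)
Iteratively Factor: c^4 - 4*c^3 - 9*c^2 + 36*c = (c)*(c^3 - 4*c^2 - 9*c + 36) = c*(c + 3)*(c^2 - 7*c + 12) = c*(c - 3)*(c + 3)*(c - 4)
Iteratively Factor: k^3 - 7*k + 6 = (k - 1)*(k^2 + k - 6) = (k - 1)*(k + 3)*(k - 2)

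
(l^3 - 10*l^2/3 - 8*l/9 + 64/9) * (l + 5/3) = l^4 - 5*l^3/3 - 58*l^2/9 + 152*l/27 + 320/27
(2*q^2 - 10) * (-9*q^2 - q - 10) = -18*q^4 - 2*q^3 + 70*q^2 + 10*q + 100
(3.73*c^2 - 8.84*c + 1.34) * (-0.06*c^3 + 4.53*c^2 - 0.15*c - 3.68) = -0.2238*c^5 + 17.4273*c^4 - 40.6851*c^3 - 6.3302*c^2 + 32.3302*c - 4.9312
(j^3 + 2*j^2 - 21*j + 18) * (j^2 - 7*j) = j^5 - 5*j^4 - 35*j^3 + 165*j^2 - 126*j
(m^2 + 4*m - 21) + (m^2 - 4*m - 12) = 2*m^2 - 33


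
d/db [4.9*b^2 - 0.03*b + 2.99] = 9.8*b - 0.03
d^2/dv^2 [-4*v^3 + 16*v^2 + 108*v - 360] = 32 - 24*v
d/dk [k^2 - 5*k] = 2*k - 5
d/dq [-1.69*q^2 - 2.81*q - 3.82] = -3.38*q - 2.81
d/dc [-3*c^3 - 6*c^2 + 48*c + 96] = -9*c^2 - 12*c + 48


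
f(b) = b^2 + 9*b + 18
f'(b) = 2*b + 9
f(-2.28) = 2.68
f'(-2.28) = 4.44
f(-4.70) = -2.21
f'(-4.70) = -0.40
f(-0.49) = 13.83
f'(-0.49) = 8.02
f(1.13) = 29.45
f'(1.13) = 11.26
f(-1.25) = 8.31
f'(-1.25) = 6.50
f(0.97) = 27.67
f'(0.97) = 10.94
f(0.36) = 21.37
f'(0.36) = 9.72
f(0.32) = 20.98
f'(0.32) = 9.64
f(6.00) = 108.00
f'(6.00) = 21.00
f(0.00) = 18.00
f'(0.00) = 9.00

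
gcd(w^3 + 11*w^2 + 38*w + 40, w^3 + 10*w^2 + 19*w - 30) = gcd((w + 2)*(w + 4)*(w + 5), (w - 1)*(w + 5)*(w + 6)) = w + 5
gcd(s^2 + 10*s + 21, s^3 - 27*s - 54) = s + 3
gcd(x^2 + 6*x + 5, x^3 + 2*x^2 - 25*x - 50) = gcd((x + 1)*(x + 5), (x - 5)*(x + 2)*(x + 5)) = x + 5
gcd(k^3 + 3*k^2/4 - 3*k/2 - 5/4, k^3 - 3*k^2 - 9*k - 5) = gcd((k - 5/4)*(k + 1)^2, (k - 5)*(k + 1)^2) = k^2 + 2*k + 1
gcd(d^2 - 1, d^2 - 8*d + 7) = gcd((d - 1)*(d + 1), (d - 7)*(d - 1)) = d - 1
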